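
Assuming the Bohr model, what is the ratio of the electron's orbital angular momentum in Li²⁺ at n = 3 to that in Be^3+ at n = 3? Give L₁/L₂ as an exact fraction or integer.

1

L = nℏ is independent of Z.
L₁/L₂ = n₁/n₂ = 3/3 = 1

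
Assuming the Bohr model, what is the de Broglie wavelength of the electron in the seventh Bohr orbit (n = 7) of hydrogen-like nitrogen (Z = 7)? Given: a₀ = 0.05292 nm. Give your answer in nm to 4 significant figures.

0.3325 nm

The Bohr quantisation condition is nλ = 2πr_n.
r_n = n²a₀/Z = 0.3704 nm
λ = 2πr_n/n = 2π·0.3704/7 = 0.3325 nm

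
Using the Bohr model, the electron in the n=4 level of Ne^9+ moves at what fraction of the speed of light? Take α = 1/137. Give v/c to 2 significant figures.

0.018

v_n = Zαc/n, so v/c = Zα/n = 10 × 0.0073 / 4 = 0.018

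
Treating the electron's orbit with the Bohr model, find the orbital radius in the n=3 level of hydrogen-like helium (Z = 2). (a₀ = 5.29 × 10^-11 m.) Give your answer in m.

r_n = n²a₀/Z = 3² × 5.29 × 10^-11 / 2
    = 9 × 5.29 × 10^-11 / 2 = 2.38 × 10^-10 m

2.38 × 10^-10 m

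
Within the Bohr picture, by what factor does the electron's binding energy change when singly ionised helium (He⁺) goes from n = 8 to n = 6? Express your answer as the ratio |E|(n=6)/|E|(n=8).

|E| ∝ Z^2 · n^-2; with Z fixed, |E| ∝ n^-2.
|E|(n=6)/|E|(n=8) = (6/8)^-2 = 16/9

16/9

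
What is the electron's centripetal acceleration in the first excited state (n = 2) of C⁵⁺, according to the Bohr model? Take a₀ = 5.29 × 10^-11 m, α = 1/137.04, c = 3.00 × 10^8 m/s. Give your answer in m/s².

r = n²a₀/Z = 3.53 × 10^-11 m, v = Zαc/n = 6.57 × 10^6 m/s
a = v²/r = (6.57 × 10^6)² / 3.53 × 10^-11 = 1.22 × 10^24 m/s²

1.22 × 10^24 m/s²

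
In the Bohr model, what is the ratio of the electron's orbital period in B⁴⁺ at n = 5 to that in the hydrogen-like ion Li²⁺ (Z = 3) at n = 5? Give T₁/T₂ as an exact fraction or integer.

T ∝ Z^-2 · n^3
T₁/T₂ = (5/3)^-2 · (5/5)^3 = 9/25

9/25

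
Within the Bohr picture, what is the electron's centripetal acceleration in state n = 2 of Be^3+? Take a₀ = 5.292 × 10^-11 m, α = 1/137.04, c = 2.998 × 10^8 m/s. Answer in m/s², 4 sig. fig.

3.618 × 10^23 m/s²

r = n²a₀/Z = 5.292 × 10^-11 m, v = Zαc/n = 4.375 × 10^6 m/s
a = v²/r = (4.375 × 10^6)² / 5.292 × 10^-11 = 3.618 × 10^23 m/s²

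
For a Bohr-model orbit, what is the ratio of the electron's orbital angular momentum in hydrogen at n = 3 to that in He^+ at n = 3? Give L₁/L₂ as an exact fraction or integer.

1

L = nℏ is independent of Z.
L₁/L₂ = n₁/n₂ = 3/3 = 1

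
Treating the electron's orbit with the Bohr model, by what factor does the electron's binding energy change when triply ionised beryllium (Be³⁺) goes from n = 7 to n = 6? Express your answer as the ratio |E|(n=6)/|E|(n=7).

|E| ∝ Z^2 · n^-2; with Z fixed, |E| ∝ n^-2.
|E|(n=6)/|E|(n=7) = (6/7)^-2 = 49/36

49/36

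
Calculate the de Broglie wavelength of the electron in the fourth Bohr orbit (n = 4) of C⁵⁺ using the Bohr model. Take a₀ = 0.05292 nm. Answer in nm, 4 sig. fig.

The Bohr quantisation condition is nλ = 2πr_n.
r_n = n²a₀/Z = 0.1411 nm
λ = 2πr_n/n = 2π·0.1411/4 = 0.2217 nm

0.2217 nm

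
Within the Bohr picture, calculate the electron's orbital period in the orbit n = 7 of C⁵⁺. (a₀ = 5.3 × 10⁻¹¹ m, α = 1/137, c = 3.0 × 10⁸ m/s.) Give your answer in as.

r = n²a₀/Z = 7²·5.3 × 10⁻¹¹/6 = 4.3 × 10⁻¹⁰ m
v = Zαc/n = 6·0.0073·3.0 × 10⁸/7 = 1.9 × 10⁶ m/s
T = 2πr/v = 1.4 × 10⁻¹⁵ s = 1400 as

1400 as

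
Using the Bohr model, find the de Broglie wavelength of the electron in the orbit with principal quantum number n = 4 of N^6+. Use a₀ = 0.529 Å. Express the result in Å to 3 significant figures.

1.90 Å

The Bohr quantisation condition is nλ = 2πr_n.
r_n = n²a₀/Z = 1.21 Å
λ = 2πr_n/n = 2π·1.21/4 = 1.90 Å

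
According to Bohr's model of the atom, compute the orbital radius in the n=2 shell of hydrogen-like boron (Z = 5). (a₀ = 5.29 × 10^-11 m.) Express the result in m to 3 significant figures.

r_n = n²a₀/Z = 2² × 5.29 × 10^-11 / 5
    = 4 × 5.29 × 10^-11 / 5 = 4.23 × 10^-11 m

4.23 × 10^-11 m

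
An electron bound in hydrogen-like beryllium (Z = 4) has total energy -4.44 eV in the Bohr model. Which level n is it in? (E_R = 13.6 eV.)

7

E_n = −E_R Z²/n² ⇒ n² = E_R Z²/(−E_n) = 13.6 × 4² / 4.44 ≈ 49.01
n = 7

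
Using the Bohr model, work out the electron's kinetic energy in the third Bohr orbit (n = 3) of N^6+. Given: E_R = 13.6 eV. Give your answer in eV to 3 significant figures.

74.0 eV

For a Coulomb orbit the virial theorem gives K = −E_n.
E_n = −E_R·Z²/n², so K = E_R·Z²/n² = 13.6 × 7²/3² = 74.0 eV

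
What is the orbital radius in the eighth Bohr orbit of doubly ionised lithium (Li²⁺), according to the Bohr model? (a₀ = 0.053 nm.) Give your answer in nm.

1.1 nm

r_n = n²a₀/Z = 8² × 0.053 / 3
    = 64 × 0.053 / 3 = 1.1 nm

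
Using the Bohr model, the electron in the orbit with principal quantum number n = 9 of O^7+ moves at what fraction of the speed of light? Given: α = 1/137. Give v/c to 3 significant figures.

v_n = Zαc/n, so v/c = Zα/n = 8 × 0.00730 / 9 = 0.00649

0.00649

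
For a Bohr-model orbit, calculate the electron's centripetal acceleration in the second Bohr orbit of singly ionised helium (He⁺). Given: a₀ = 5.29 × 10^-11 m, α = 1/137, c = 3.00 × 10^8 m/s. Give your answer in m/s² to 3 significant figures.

r = n²a₀/Z = 1.06 × 10^-10 m, v = Zαc/n = 2.19 × 10^6 m/s
a = v²/r = (2.19 × 10^6)² / 1.06 × 10^-10 = 4.53 × 10^22 m/s²

4.53 × 10^22 m/s²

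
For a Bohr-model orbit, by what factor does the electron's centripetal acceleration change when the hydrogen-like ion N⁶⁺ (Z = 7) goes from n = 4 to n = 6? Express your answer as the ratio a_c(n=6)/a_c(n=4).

a_c ∝ Z^3 · n^-4; with Z fixed, a_c ∝ n^-4.
a_c(n=6)/a_c(n=4) = (6/4)^-4 = 16/81

16/81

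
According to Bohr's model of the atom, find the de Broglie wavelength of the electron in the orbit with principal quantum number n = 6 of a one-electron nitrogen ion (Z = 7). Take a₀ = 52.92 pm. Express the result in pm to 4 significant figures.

The Bohr quantisation condition is nλ = 2πr_n.
r_n = n²a₀/Z = 272.2 pm
λ = 2πr_n/n = 2π·272.2/6 = 285.0 pm

285.0 pm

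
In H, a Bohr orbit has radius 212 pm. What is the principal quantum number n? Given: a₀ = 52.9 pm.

r_n = n²a₀/Z ⇒ n² = rZ/a₀ = 212 × 1 / 52.9 ≈ 4.01
n = 2

2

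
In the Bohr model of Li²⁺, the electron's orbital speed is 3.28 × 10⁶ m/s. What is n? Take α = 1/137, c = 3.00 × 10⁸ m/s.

v_n = Zαc/n ⇒ n = Zαc/v = 3 × 0.00730 × 3.00 × 10⁸ / 3.28 × 10⁶ ≈ 2.00
n = 2

2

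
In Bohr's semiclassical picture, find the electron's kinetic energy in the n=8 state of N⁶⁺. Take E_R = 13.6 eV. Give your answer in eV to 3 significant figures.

For a Coulomb orbit the virial theorem gives K = −E_n.
E_n = −E_R·Z²/n², so K = E_R·Z²/n² = 13.6 × 7²/8² = 10.4 eV

10.4 eV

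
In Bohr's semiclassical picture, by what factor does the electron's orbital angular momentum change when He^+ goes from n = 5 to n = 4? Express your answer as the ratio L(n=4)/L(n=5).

L = nℏ depends only on n, so L ∝ n.
L(n=4)/L(n=5) = (4/5)^1 = 4/5

4/5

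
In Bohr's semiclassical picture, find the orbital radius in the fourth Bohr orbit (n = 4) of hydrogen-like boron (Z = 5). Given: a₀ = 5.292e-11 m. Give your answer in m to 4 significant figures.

r_n = n²a₀/Z = 4² × 5.292e-11 / 5
    = 16 × 5.292e-11 / 5 = 1.693e-10 m

1.693e-10 m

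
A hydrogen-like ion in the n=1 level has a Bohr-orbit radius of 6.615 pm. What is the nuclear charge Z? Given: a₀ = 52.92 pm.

r_n = n²a₀/Z ⇒ Z = n²a₀/r = 1² × 52.92 / 6.615 ≈ 8.00
Z = 8

8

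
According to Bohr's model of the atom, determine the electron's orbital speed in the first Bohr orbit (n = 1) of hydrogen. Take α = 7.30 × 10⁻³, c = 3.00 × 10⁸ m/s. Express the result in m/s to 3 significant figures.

v_n = Zαc/n = 1 × 0.00730 × 3.00 × 10⁸ / 1
    = 2.19 × 10⁶ m/s

2.19 × 10⁶ m/s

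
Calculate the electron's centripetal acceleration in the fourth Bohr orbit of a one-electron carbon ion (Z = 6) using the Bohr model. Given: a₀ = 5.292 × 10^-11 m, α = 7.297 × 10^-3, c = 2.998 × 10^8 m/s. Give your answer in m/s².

r = n²a₀/Z = 1.411 × 10^-10 m, v = Zαc/n = 3.281 × 10^6 m/s
a = v²/r = (3.281 × 10^6)² / 1.411 × 10^-10 = 7.630 × 10^22 m/s²

7.630 × 10^22 m/s²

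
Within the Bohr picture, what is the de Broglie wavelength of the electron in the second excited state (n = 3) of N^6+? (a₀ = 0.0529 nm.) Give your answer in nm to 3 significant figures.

0.142 nm

The Bohr quantisation condition is nλ = 2πr_n.
r_n = n²a₀/Z = 0.0680 nm
λ = 2πr_n/n = 2π·0.0680/3 = 0.142 nm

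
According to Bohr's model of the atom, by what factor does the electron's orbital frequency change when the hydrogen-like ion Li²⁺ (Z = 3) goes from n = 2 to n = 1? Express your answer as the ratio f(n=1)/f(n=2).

f ∝ Z^2 · n^-3; with Z fixed, f ∝ n^-3.
f(n=1)/f(n=2) = (1/2)^-3 = 8

8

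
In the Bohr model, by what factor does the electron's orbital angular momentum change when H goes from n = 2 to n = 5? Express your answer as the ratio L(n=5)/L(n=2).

5/2

L = nℏ depends only on n, so L ∝ n.
L(n=5)/L(n=2) = (5/2)^1 = 5/2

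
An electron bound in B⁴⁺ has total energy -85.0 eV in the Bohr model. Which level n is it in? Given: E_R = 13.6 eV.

2

E_n = −E_R Z²/n² ⇒ n² = E_R Z²/(−E_n) = 13.6 × 5² / 85.0 ≈ 4.00
n = 2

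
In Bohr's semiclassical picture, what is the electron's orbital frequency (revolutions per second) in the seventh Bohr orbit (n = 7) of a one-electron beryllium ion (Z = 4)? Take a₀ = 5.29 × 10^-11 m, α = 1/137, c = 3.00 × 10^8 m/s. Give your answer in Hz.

r = n²a₀/Z = 6.48 × 10^-10 m, v = Zαc/n = 1.25 × 10^6 m/s
f = v/(2πr) = 3.07 × 10^14 Hz

3.07 × 10^14 Hz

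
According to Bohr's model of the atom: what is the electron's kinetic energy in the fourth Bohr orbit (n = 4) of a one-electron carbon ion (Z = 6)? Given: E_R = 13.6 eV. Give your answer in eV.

For a Coulomb orbit the virial theorem gives K = −E_n.
E_n = −E_R·Z²/n², so K = E_R·Z²/n² = 13.6 × 6²/4² = 30.6 eV

30.6 eV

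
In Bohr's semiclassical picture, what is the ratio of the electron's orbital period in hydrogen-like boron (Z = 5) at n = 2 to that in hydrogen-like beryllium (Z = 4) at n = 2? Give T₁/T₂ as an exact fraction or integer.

T ∝ Z^-2 · n^3
T₁/T₂ = (5/4)^-2 · (2/2)^3 = 16/25

16/25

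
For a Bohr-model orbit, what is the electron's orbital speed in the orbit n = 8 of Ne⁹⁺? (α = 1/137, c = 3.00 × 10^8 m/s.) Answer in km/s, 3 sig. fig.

2740 km/s

v_n = Zαc/n = 10 × 0.00730 × 3.00 × 10^8 / 8
    = 2740 km/s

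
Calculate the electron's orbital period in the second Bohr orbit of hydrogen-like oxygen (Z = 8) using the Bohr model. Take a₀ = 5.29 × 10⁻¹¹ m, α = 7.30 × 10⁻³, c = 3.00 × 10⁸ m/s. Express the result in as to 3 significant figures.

r = n²a₀/Z = 2²·5.29 × 10⁻¹¹/8 = 2.65 × 10⁻¹¹ m
v = Zαc/n = 8·0.00730·3.00 × 10⁸/2 = 8.76 × 10⁶ m/s
T = 2πr/v = 1.90 × 10⁻¹⁷ s = 19.0 as

19.0 as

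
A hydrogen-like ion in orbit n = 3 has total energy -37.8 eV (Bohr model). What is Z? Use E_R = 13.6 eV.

5

E_n = −E_R Z²/n² ⇒ Z² = −E_n n²/E_R = 37.8 × 3² / 13.6 ≈ 25.01
Z = 5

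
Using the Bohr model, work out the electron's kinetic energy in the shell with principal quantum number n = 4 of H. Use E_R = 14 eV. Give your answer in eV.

For a Coulomb orbit the virial theorem gives K = −E_n.
E_n = −E_R·Z²/n², so K = E_R·Z²/n² = 14 × 1²/4² = 0.88 eV

0.88 eV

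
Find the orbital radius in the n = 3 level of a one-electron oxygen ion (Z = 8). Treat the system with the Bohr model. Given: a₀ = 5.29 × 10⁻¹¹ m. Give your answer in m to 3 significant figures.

5.95 × 10⁻¹¹ m

r_n = n²a₀/Z = 3² × 5.29 × 10⁻¹¹ / 8
    = 9 × 5.29 × 10⁻¹¹ / 8 = 5.95 × 10⁻¹¹ m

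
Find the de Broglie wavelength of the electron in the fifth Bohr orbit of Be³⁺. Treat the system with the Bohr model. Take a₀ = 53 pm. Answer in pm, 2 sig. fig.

420 pm

The Bohr quantisation condition is nλ = 2πr_n.
r_n = n²a₀/Z = 330 pm
λ = 2πr_n/n = 2π·330/5 = 420 pm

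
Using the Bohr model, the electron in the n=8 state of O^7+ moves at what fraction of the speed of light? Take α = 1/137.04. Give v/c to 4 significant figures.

v_n = Zαc/n, so v/c = Zα/n = 8 × 0.007297 / 8 = 0.007297

0.007297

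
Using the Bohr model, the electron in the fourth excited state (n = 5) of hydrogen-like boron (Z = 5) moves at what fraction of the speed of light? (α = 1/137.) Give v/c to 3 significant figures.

0.00730

v_n = Zαc/n, so v/c = Zα/n = 5 × 0.00730 / 5 = 0.00730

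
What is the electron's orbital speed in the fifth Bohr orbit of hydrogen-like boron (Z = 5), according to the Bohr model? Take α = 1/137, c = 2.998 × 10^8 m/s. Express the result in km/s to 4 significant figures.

v_n = Zαc/n = 5 × 0.007299 × 2.998 × 10^8 / 5
    = 2188 km/s

2188 km/s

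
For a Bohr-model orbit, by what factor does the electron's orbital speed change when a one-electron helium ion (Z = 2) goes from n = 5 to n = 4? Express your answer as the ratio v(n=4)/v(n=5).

v ∝ Z^1 · n^-1; with Z fixed, v ∝ n^-1.
v(n=4)/v(n=5) = (4/5)^-1 = 5/4

5/4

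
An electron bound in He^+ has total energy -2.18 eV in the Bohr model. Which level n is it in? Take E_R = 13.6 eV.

E_n = −E_R Z²/n² ⇒ n² = E_R Z²/(−E_n) = 13.6 × 2² / 2.18 ≈ 24.95
n = 5

5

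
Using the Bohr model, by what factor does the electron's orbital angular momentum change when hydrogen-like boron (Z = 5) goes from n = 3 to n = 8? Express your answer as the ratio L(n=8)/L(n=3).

8/3

L = nℏ depends only on n, so L ∝ n.
L(n=8)/L(n=3) = (8/3)^1 = 8/3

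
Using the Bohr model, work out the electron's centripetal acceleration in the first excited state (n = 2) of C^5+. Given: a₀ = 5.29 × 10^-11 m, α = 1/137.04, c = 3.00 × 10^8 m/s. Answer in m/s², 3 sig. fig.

1.22 × 10^24 m/s²

r = n²a₀/Z = 3.53 × 10^-11 m, v = Zαc/n = 6.57 × 10^6 m/s
a = v²/r = (6.57 × 10^6)² / 3.53 × 10^-11 = 1.22 × 10^24 m/s²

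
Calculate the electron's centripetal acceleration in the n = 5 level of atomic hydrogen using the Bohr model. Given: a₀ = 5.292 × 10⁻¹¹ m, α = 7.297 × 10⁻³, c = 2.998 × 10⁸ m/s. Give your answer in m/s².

1.447 × 10²⁰ m/s²

r = n²a₀/Z = 1.323 × 10⁻⁹ m, v = Zαc/n = 4.375 × 10⁵ m/s
a = v²/r = (4.375 × 10⁵)² / 1.323 × 10⁻⁹ = 1.447 × 10²⁰ m/s²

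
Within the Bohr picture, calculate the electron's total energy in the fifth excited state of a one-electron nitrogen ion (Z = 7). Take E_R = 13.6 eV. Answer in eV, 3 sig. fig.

E_n = −E_R·Z²/n² = −13.6 × 7²/6² = -18.5 eV

-18.5 eV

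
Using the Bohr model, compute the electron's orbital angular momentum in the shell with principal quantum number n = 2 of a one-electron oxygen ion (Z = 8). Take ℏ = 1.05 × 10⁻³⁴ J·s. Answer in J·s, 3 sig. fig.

2.10 × 10⁻³⁴ J·s

L_n = nℏ = 2 × 1.05 × 10⁻³⁴ = 2.10 × 10⁻³⁴ J·s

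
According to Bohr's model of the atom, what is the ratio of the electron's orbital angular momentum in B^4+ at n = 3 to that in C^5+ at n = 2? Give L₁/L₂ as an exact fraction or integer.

3/2

L = nℏ is independent of Z.
L₁/L₂ = n₁/n₂ = 3/2 = 3/2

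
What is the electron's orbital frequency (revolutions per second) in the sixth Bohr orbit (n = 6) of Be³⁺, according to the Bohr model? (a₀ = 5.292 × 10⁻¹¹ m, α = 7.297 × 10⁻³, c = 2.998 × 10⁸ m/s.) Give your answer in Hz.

r = n²a₀/Z = 4.763 × 10⁻¹⁰ m, v = Zαc/n = 1.458 × 10⁶ m/s
f = v/(2πr) = 4.874 × 10¹⁴ Hz

4.874 × 10¹⁴ Hz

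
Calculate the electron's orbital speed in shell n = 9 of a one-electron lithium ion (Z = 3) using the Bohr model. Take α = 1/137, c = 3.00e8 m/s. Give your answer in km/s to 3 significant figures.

730 km/s

v_n = Zαc/n = 3 × 0.00730 × 3.00e8 / 9
    = 730 km/s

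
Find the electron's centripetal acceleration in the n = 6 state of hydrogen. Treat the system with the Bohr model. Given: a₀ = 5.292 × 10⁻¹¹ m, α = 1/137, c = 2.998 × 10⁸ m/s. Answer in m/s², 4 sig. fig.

6.982 × 10¹⁹ m/s²

r = n²a₀/Z = 1.905 × 10⁻⁹ m, v = Zαc/n = 3.647 × 10⁵ m/s
a = v²/r = (3.647 × 10⁵)² / 1.905 × 10⁻⁹ = 6.982 × 10¹⁹ m/s²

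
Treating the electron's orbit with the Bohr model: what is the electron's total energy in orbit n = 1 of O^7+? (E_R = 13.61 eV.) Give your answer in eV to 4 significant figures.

-871.0 eV

E_n = −E_R·Z²/n² = −13.61 × 8²/1² = -871.0 eV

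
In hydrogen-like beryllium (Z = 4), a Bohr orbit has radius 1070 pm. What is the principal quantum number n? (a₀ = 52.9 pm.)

r_n = n²a₀/Z ⇒ n² = rZ/a₀ = 1070 × 4 / 52.9 ≈ 80.91
n = 9

9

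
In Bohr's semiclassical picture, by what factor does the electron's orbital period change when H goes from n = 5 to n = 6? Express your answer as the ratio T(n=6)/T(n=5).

T ∝ Z^-2 · n^3; with Z fixed, T ∝ n^3.
T(n=6)/T(n=5) = (6/5)^3 = 216/125

216/125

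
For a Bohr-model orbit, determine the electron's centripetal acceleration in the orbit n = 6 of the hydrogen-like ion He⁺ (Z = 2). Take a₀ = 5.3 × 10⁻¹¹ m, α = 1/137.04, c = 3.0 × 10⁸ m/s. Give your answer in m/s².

r = n²a₀/Z = 9.5 × 10⁻¹⁰ m, v = Zαc/n = 7.3 × 10⁵ m/s
a = v²/r = (7.3 × 10⁵)² / 9.5 × 10⁻¹⁰ = 5.6 × 10²⁰ m/s²

5.6 × 10²⁰ m/s²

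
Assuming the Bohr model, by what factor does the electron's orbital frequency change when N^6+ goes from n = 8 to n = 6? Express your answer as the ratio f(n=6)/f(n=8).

f ∝ Z^2 · n^-3; with Z fixed, f ∝ n^-3.
f(n=6)/f(n=8) = (6/8)^-3 = 64/27

64/27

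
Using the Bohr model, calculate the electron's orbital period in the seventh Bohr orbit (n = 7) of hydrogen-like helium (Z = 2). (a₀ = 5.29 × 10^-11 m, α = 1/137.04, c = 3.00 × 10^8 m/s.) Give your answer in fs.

r = n²a₀/Z = 7²·5.29 × 10^-11/2 = 1.30 × 10^-9 m
v = Zαc/n = 2·0.00730·3.00 × 10^8/7 = 6.25 × 10^5 m/s
T = 2πr/v = 1.30 × 10^-14 s = 13.0 fs

13.0 fs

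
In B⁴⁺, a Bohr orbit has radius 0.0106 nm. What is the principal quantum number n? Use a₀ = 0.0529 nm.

1

r_n = n²a₀/Z ⇒ n² = rZ/a₀ = 0.0106 × 5 / 0.0529 ≈ 1.00
n = 1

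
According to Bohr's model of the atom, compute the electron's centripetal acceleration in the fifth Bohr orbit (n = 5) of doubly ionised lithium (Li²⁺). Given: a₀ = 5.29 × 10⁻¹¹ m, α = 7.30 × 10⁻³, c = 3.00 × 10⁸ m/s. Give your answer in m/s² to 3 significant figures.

r = n²a₀/Z = 4.41 × 10⁻¹⁰ m, v = Zαc/n = 1.31 × 10⁶ m/s
a = v²/r = (1.31 × 10⁶)² / 4.41 × 10⁻¹⁰ = 3.92 × 10²¹ m/s²

3.92 × 10²¹ m/s²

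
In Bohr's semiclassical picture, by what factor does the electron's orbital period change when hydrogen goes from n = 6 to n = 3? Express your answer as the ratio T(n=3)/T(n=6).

1/8

T ∝ Z^-2 · n^3; with Z fixed, T ∝ n^3.
T(n=3)/T(n=6) = (3/6)^3 = 1/8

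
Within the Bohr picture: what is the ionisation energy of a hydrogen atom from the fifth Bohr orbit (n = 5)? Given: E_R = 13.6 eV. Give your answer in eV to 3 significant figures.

0.544 eV

E_n = −E_R·Z²/n² = −13.6 × 1²/5² eV = -0.544 eV
Ionisation energy = −E_n = 0.544 eV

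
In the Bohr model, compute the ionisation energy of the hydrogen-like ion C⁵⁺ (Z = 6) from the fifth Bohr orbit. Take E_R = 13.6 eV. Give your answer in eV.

E_n = −E_R·Z²/n² = −13.6 × 6²/5² eV = -19.6 eV
Ionisation energy = −E_n = 19.6 eV

19.6 eV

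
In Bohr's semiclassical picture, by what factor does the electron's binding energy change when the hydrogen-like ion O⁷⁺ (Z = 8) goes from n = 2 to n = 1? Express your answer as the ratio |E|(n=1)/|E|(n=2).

4

|E| ∝ Z^2 · n^-2; with Z fixed, |E| ∝ n^-2.
|E|(n=1)/|E|(n=2) = (1/2)^-2 = 4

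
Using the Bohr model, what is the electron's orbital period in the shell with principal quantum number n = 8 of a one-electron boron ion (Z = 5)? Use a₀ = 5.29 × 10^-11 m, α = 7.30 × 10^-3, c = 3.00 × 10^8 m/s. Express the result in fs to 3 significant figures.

3.11 fs

r = n²a₀/Z = 8²·5.29 × 10^-11/5 = 6.77 × 10^-10 m
v = Zαc/n = 5·0.00730·3.00 × 10^8/8 = 1.37 × 10^6 m/s
T = 2πr/v = 3.11 × 10^-15 s = 3.11 fs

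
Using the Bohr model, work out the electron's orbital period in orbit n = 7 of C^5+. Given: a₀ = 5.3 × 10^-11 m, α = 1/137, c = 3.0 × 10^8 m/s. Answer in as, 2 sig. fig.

r = n²a₀/Z = 7²·5.3 × 10^-11/6 = 4.3 × 10^-10 m
v = Zαc/n = 6·0.0073·3.0 × 10^8/7 = 1.9 × 10^6 m/s
T = 2πr/v = 1.4 × 10^-15 s = 1400 as

1400 as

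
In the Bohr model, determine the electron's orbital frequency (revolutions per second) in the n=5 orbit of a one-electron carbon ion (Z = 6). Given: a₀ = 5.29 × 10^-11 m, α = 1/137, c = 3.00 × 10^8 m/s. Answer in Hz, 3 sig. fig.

r = n²a₀/Z = 2.20 × 10^-10 m, v = Zαc/n = 2.63 × 10^6 m/s
f = v/(2πr) = 1.90 × 10^15 Hz

1.90 × 10^15 Hz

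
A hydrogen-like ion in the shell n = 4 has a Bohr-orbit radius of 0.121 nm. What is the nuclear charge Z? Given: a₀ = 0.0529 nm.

7

r_n = n²a₀/Z ⇒ Z = n²a₀/r = 4² × 0.0529 / 0.121 ≈ 7.00
Z = 7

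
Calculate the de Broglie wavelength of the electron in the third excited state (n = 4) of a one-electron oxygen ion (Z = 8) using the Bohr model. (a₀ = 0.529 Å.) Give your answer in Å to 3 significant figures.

The Bohr quantisation condition is nλ = 2πr_n.
r_n = n²a₀/Z = 1.06 Å
λ = 2πr_n/n = 2π·1.06/4 = 1.66 Å

1.66 Å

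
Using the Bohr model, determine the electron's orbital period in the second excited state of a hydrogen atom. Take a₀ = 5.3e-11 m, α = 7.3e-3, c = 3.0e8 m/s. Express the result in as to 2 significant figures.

4100 as

r = n²a₀/Z = 3²·5.3e-11/1 = 4.8e-10 m
v = Zαc/n = 1·0.0073·3.0e8/3 = 7.3e5 m/s
T = 2πr/v = 4.1e-15 s = 4100 as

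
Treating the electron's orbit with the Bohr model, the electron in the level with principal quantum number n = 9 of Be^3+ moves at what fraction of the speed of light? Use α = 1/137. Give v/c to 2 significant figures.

v_n = Zαc/n, so v/c = Zα/n = 4 × 0.0073 / 9 = 0.0032

0.0032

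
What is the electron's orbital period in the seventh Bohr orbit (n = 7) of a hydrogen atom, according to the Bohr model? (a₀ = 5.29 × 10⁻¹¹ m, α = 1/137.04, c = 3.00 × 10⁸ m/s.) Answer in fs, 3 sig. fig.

52.1 fs

r = n²a₀/Z = 7²·5.29 × 10⁻¹¹/1 = 2.59 × 10⁻⁹ m
v = Zαc/n = 1·0.00730·3.00 × 10⁸/7 = 3.13 × 10⁵ m/s
T = 2πr/v = 5.21 × 10⁻¹⁴ s = 52.1 fs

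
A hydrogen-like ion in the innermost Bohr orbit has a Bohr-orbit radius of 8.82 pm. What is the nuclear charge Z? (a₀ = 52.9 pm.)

6

r_n = n²a₀/Z ⇒ Z = n²a₀/r = 1² × 52.9 / 8.82 ≈ 6.00
Z = 6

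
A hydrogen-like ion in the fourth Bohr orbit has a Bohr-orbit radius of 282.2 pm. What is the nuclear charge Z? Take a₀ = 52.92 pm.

r_n = n²a₀/Z ⇒ Z = n²a₀/r = 4² × 52.92 / 282.2 ≈ 3.00
Z = 3

3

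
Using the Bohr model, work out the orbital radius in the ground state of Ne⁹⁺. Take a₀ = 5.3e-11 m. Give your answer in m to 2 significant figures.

5.3e-12 m

r_n = n²a₀/Z = 1² × 5.3e-11 / 10
    = 1 × 5.3e-11 / 10 = 5.3e-12 m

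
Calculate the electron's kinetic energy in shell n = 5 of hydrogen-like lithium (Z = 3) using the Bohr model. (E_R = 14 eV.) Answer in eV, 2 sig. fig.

For a Coulomb orbit the virial theorem gives K = −E_n.
E_n = −E_R·Z²/n², so K = E_R·Z²/n² = 14 × 3²/5² = 5.0 eV

5.0 eV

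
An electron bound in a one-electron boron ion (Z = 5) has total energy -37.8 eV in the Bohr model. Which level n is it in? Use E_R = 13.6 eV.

3

E_n = −E_R Z²/n² ⇒ n² = E_R Z²/(−E_n) = 13.6 × 5² / 37.8 ≈ 8.99
n = 3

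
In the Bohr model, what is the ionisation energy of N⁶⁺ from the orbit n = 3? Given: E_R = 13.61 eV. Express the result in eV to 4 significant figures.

74.10 eV

E_n = −E_R·Z²/n² = −13.61 × 7²/3² eV = -74.10 eV
Ionisation energy = −E_n = 74.10 eV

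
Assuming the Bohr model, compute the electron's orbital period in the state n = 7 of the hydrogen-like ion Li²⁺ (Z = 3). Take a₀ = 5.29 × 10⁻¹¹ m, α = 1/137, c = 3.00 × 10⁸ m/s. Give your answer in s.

r = n²a₀/Z = 7²·5.29 × 10⁻¹¹/3 = 8.64 × 10⁻¹⁰ m
v = Zαc/n = 3·0.00730·3.00 × 10⁸/7 = 9.38 × 10⁵ m/s
T = 2πr/v = 5.78 × 10⁻¹⁵ s

5.78 × 10⁻¹⁵ s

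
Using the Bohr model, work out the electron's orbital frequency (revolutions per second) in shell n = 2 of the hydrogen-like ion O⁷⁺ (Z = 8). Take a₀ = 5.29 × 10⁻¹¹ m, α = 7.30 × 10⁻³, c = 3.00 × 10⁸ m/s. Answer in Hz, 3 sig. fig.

r = n²a₀/Z = 2.65 × 10⁻¹¹ m, v = Zαc/n = 8.76 × 10⁶ m/s
f = v/(2πr) = 5.27 × 10¹⁶ Hz

5.27 × 10¹⁶ Hz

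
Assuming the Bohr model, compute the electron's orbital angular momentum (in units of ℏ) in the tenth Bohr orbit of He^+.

L_n = nℏ, so L/ℏ = n = 10.

10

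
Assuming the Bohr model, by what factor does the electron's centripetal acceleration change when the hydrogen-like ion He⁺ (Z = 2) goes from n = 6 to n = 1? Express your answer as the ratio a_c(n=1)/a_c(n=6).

1296

a_c ∝ Z^3 · n^-4; with Z fixed, a_c ∝ n^-4.
a_c(n=1)/a_c(n=6) = (1/6)^-4 = 1296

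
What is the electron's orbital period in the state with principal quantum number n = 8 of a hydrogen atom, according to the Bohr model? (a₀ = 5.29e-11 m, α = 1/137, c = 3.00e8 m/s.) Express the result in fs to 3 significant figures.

77.7 fs

r = n²a₀/Z = 8²·5.29e-11/1 = 3.39e-9 m
v = Zαc/n = 1·0.00730·3.00e8/8 = 2.74e5 m/s
T = 2πr/v = 7.77e-14 s = 77.7 fs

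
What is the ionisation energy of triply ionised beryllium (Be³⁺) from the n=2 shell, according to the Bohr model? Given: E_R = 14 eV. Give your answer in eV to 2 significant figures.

E_n = −E_R·Z²/n² = −14 × 4²/2² eV = -56 eV
Ionisation energy = −E_n = 56 eV

56 eV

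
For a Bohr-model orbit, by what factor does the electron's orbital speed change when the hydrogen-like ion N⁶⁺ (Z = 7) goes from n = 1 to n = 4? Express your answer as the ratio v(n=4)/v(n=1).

v ∝ Z^1 · n^-1; with Z fixed, v ∝ n^-1.
v(n=4)/v(n=1) = (4/1)^-1 = 1/4

1/4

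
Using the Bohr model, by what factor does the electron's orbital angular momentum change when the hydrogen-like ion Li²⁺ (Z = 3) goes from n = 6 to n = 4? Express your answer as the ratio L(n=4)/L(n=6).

L = nℏ depends only on n, so L ∝ n.
L(n=4)/L(n=6) = (4/6)^1 = 2/3

2/3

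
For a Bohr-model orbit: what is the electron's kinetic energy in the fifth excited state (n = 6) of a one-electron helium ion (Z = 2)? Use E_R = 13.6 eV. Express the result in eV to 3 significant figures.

For a Coulomb orbit the virial theorem gives K = −E_n.
E_n = −E_R·Z²/n², so K = E_R·Z²/n² = 13.6 × 2²/6² = 1.51 eV

1.51 eV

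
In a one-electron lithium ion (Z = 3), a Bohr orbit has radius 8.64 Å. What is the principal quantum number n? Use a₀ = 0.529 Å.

r_n = n²a₀/Z ⇒ n² = rZ/a₀ = 8.64 × 3 / 0.529 ≈ 49.00
n = 7

7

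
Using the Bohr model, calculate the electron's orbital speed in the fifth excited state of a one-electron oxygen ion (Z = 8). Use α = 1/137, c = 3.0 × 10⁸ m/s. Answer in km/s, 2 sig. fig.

v_n = Zαc/n = 8 × 0.0073 × 3.0 × 10⁸ / 6
    = 2900 km/s

2900 km/s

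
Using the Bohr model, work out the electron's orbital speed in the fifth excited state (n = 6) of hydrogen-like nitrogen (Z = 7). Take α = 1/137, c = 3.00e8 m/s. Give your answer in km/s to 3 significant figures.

v_n = Zαc/n = 7 × 0.00730 × 3.00e8 / 6
    = 2550 km/s

2550 km/s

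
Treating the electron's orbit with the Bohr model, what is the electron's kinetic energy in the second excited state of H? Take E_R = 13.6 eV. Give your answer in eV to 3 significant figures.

For a Coulomb orbit the virial theorem gives K = −E_n.
E_n = −E_R·Z²/n², so K = E_R·Z²/n² = 13.6 × 1²/3² = 1.51 eV

1.51 eV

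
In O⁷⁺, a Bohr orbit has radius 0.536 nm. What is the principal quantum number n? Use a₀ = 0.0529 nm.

r_n = n²a₀/Z ⇒ n² = rZ/a₀ = 0.536 × 8 / 0.0529 ≈ 81.06
n = 9

9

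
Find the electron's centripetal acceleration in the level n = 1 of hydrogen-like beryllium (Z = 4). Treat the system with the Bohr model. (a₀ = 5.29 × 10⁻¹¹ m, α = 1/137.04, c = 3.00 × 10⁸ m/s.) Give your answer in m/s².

r = n²a₀/Z = 1.32 × 10⁻¹¹ m, v = Zαc/n = 8.76 × 10⁶ m/s
a = v²/r = (8.76 × 10⁶)² / 1.32 × 10⁻¹¹ = 5.80 × 10²⁴ m/s²

5.80 × 10²⁴ m/s²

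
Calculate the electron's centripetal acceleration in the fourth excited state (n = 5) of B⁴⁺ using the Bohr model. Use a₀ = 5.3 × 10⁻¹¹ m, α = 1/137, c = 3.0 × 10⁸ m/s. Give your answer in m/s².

r = n²a₀/Z = 2.6 × 10⁻¹⁰ m, v = Zαc/n = 2.2 × 10⁶ m/s
a = v²/r = (2.2 × 10⁶)² / 2.6 × 10⁻¹⁰ = 1.8 × 10²² m/s²

1.8 × 10²² m/s²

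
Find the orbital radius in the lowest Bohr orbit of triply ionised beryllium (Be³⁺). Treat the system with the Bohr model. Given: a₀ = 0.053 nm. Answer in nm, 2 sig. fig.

0.013 nm

r_n = n²a₀/Z = 1² × 0.053 / 4
    = 1 × 0.053 / 4 = 0.013 nm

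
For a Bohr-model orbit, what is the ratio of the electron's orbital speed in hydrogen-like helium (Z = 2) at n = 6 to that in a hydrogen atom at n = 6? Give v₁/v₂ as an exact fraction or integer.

2

v ∝ Z^1 · n^-1
v₁/v₂ = (2/1)^1 · (6/6)^-1 = 2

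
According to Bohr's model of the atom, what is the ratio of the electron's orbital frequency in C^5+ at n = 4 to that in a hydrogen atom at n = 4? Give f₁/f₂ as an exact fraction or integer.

f ∝ Z^2 · n^-3
f₁/f₂ = (6/1)^2 · (4/4)^-3 = 36

36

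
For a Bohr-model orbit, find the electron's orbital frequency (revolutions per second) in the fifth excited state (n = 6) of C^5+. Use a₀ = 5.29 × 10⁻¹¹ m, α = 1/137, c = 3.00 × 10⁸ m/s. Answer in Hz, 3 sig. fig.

r = n²a₀/Z = 3.17 × 10⁻¹⁰ m, v = Zαc/n = 2.19 × 10⁶ m/s
f = v/(2πr) = 1.10 × 10¹⁵ Hz

1.10 × 10¹⁵ Hz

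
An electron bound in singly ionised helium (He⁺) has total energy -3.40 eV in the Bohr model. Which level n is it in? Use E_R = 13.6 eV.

E_n = −E_R Z²/n² ⇒ n² = E_R Z²/(−E_n) = 13.6 × 2² / 3.40 ≈ 16.00
n = 4

4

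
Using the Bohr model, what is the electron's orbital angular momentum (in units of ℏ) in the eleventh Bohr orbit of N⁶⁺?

11

L_n = nℏ, so L/ℏ = n = 11.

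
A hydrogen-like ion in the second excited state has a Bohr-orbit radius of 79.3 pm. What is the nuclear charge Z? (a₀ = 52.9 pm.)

6

r_n = n²a₀/Z ⇒ Z = n²a₀/r = 3² × 52.9 / 79.3 ≈ 6.00
Z = 6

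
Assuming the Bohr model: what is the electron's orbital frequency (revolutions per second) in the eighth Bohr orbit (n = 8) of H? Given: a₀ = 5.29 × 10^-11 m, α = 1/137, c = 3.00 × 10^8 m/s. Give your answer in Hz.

r = n²a₀/Z = 3.39 × 10^-9 m, v = Zαc/n = 2.74 × 10^5 m/s
f = v/(2πr) = 1.29 × 10^13 Hz

1.29 × 10^13 Hz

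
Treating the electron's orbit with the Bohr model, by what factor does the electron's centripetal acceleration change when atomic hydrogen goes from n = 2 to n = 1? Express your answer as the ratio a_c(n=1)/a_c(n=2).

16

a_c ∝ Z^3 · n^-4; with Z fixed, a_c ∝ n^-4.
a_c(n=1)/a_c(n=2) = (1/2)^-4 = 16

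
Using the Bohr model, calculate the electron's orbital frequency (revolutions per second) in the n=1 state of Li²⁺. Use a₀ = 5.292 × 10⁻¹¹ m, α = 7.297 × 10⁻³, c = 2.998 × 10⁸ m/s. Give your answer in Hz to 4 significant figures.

5.921 × 10¹⁶ Hz

r = n²a₀/Z = 1.764 × 10⁻¹¹ m, v = Zαc/n = 6.563 × 10⁶ m/s
f = v/(2πr) = 5.921 × 10¹⁶ Hz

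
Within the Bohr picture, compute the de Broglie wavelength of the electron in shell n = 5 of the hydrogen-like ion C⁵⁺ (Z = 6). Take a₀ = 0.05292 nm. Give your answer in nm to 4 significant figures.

The Bohr quantisation condition is nλ = 2πr_n.
r_n = n²a₀/Z = 0.2205 nm
λ = 2πr_n/n = 2π·0.2205/5 = 0.2771 nm

0.2771 nm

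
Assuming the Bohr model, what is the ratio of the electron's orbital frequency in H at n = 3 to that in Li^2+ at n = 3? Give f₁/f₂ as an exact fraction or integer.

f ∝ Z^2 · n^-3
f₁/f₂ = (1/3)^2 · (3/3)^-3 = 1/9

1/9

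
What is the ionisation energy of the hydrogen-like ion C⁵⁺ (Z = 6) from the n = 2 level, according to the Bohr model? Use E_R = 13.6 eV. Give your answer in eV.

122 eV

E_n = −E_R·Z²/n² = −13.6 × 6²/2² eV = -122 eV
Ionisation energy = −E_n = 122 eV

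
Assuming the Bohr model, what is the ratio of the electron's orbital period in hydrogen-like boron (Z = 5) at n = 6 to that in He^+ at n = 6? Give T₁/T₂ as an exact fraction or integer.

4/25

T ∝ Z^-2 · n^3
T₁/T₂ = (5/2)^-2 · (6/6)^3 = 4/25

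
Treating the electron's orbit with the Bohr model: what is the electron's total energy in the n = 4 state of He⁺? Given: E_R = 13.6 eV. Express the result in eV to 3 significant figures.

E_n = −E_R·Z²/n² = −13.6 × 2²/4² = -3.40 eV

-3.40 eV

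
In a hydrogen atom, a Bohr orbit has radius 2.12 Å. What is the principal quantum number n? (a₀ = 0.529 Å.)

2

r_n = n²a₀/Z ⇒ n² = rZ/a₀ = 2.12 × 1 / 0.529 ≈ 4.01
n = 2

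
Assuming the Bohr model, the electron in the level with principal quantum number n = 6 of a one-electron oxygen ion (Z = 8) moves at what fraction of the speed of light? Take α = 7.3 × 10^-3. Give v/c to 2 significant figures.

v_n = Zαc/n, so v/c = Zα/n = 8 × 0.0073 / 6 = 0.0097

0.0097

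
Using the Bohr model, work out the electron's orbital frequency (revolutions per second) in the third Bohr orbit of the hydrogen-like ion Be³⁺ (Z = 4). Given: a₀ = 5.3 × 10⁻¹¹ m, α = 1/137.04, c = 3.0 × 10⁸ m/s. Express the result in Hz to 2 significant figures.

3.9 × 10¹⁵ Hz

r = n²a₀/Z = 1.2 × 10⁻¹⁰ m, v = Zαc/n = 2.9 × 10⁶ m/s
f = v/(2πr) = 3.9 × 10¹⁵ Hz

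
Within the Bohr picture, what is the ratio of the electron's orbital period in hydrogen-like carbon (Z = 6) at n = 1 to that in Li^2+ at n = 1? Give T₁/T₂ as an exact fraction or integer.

T ∝ Z^-2 · n^3
T₁/T₂ = (6/3)^-2 · (1/1)^3 = 1/4

1/4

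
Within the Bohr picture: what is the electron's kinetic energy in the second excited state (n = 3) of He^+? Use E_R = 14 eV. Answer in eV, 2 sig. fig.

For a Coulomb orbit the virial theorem gives K = −E_n.
E_n = −E_R·Z²/n², so K = E_R·Z²/n² = 14 × 2²/3² = 6.2 eV

6.2 eV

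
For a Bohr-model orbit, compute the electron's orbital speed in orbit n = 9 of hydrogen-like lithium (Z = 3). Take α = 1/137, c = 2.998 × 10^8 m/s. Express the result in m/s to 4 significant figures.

7.294 × 10^5 m/s

v_n = Zαc/n = 3 × 0.007299 × 2.998 × 10^8 / 9
    = 7.294 × 10^5 m/s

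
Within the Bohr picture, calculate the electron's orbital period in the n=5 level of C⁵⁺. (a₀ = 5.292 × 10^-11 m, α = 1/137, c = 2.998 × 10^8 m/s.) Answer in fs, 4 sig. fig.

r = n²a₀/Z = 5²·5.292 × 10^-11/6 = 2.205 × 10^-10 m
v = Zαc/n = 6·0.007299·2.998 × 10^8/5 = 2.626 × 10^6 m/s
T = 2πr/v = 5.276 × 10^-16 s = 0.5276 fs

0.5276 fs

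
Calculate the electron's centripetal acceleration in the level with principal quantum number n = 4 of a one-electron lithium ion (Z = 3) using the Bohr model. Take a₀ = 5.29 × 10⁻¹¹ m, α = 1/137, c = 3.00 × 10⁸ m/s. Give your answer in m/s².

r = n²a₀/Z = 2.82 × 10⁻¹⁰ m, v = Zαc/n = 1.64 × 10⁶ m/s
a = v²/r = (1.64 × 10⁶)² / 2.82 × 10⁻¹⁰ = 9.56 × 10²¹ m/s²

9.56 × 10²¹ m/s²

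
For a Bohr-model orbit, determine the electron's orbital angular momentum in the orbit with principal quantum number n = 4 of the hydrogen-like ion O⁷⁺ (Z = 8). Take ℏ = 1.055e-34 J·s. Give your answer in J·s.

4.220e-34 J·s

L_n = nℏ = 4 × 1.055e-34 = 4.220e-34 J·s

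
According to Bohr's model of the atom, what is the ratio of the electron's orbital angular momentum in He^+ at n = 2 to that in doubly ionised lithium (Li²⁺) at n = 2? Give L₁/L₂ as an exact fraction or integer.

L = nℏ is independent of Z.
L₁/L₂ = n₁/n₂ = 2/2 = 1

1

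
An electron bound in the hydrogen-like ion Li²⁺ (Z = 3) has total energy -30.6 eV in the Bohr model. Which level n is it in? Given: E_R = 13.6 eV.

2

E_n = −E_R Z²/n² ⇒ n² = E_R Z²/(−E_n) = 13.6 × 3² / 30.6 ≈ 4.00
n = 2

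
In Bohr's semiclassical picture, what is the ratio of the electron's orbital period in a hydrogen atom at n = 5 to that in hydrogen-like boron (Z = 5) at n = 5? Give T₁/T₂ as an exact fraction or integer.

25

T ∝ Z^-2 · n^3
T₁/T₂ = (1/5)^-2 · (5/5)^3 = 25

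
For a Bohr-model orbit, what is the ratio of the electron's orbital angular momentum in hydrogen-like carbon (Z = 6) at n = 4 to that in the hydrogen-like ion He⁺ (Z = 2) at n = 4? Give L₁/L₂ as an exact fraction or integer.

1

L = nℏ is independent of Z.
L₁/L₂ = n₁/n₂ = 4/4 = 1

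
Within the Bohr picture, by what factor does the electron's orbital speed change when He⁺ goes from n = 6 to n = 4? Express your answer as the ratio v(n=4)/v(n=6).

v ∝ Z^1 · n^-1; with Z fixed, v ∝ n^-1.
v(n=4)/v(n=6) = (4/6)^-1 = 3/2

3/2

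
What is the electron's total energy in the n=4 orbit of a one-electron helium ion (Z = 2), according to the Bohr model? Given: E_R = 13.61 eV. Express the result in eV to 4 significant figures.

-3.402 eV

E_n = −E_R·Z²/n² = −13.61 × 2²/4² = -3.402 eV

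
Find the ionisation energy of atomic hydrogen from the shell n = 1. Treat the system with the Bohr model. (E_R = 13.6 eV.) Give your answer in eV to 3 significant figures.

E_n = −E_R·Z²/n² = −13.6 × 1²/1² eV = -13.6 eV
Ionisation energy = −E_n = 13.6 eV

13.6 eV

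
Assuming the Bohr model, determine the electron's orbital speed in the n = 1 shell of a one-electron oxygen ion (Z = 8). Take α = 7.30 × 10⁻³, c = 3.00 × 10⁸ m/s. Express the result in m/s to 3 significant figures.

1.75 × 10⁷ m/s

v_n = Zαc/n = 8 × 0.00730 × 3.00 × 10⁸ / 1
    = 1.75 × 10⁷ m/s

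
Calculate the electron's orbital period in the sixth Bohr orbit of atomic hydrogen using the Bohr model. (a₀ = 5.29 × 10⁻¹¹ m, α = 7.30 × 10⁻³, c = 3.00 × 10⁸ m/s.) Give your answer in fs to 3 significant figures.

32.8 fs

r = n²a₀/Z = 6²·5.29 × 10⁻¹¹/1 = 1.90 × 10⁻⁹ m
v = Zαc/n = 1·0.00730·3.00 × 10⁸/6 = 3.65 × 10⁵ m/s
T = 2πr/v = 3.28 × 10⁻¹⁴ s = 32.8 fs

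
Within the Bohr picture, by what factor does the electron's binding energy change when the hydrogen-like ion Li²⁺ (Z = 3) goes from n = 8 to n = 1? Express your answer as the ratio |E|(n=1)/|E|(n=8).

|E| ∝ Z^2 · n^-2; with Z fixed, |E| ∝ n^-2.
|E|(n=1)/|E|(n=8) = (1/8)^-2 = 64

64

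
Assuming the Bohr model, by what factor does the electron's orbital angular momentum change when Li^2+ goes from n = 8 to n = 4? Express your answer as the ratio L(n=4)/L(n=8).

L = nℏ depends only on n, so L ∝ n.
L(n=4)/L(n=8) = (4/8)^1 = 1/2

1/2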